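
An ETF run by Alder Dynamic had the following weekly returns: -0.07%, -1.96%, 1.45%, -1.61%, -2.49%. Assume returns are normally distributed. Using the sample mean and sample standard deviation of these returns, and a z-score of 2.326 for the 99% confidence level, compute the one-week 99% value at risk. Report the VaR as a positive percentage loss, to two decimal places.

4.68

μ = (-0.07 − 1.96 + 1.45 − 1.61 − 2.49) / 5 = -0.9360%
Sample std dev = √[10.3607 / 4] = 1.6094%
VaR = −(μ − z·σ) = −(-0.9360 − 2.326 × 1.6094) = −(-4.6795) = 4.6795%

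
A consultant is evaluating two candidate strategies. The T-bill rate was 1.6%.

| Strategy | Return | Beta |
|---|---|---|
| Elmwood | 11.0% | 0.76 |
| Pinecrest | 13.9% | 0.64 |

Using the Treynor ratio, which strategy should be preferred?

Elmwood: Treynor = (11.0% − 1.6%) / 0.76 = 12.368
Pinecrest: Treynor = (13.9% − 1.6%) / 0.64 = 19.219
Highest: Pinecrest (19.219).

Pinecrest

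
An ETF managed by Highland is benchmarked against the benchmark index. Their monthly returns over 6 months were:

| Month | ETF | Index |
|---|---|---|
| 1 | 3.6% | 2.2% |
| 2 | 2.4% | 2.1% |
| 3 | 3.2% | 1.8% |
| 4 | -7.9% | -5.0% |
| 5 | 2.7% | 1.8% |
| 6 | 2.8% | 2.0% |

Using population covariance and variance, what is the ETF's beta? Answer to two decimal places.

r̄p = 1.1333%,  r̄m = 0.8167%
Cov = Σ(rp − r̄p)(rm − r̄m) / 6 = 10.5211
Var(rm) = Σ(rm − r̄m)² / 6 = 6.7881
β = Cov / Var = 10.5211 / 6.7881 = 1.5499

1.55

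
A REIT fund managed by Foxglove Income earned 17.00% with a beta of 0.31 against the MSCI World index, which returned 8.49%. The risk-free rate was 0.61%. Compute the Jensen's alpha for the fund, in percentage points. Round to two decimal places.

13.95

CAPM expected return = Rf + β(Rm − Rf) = 0.61% + 0.31 × (8.49% − 0.61%) = 0.61 + 0.31 × 7.88 = 3.0528%
Jensen's α = Rp − E[R] = 17.00% − 3.0528% = 13.9472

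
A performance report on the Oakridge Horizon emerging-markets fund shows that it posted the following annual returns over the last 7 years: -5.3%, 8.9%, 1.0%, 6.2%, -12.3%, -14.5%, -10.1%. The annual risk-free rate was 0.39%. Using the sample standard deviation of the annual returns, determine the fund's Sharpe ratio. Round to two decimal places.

r̄ = (-5.3 + 8.9 + 1 + 6.2 − 12.3 − 14.5 − 10.1) / 7 = -26.10 / 7 = -3.7286%
Σ(r − r̄)² = (-5.3 − (-3.7286))² + (8.9 − (-3.7286))² + (1 − (-3.7286))² + … = 512.9743
σ = √[512.9743 / 6] = 9.2464%
Sharpe = (r̄ − rf) / σ = (-3.7286 − 0.39) / 9.2464 = -4.1186 / 9.2464 = -0.4454

-0.45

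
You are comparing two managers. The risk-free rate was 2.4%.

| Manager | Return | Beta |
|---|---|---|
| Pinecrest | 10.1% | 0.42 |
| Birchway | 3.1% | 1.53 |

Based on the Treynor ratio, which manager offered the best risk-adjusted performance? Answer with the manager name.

Pinecrest: Treynor = (10.1% − 2.4%) / 0.42 = 18.333
Birchway: Treynor = (3.1% − 2.4%) / 1.53 = 0.458
Highest: Pinecrest (18.333).

Pinecrest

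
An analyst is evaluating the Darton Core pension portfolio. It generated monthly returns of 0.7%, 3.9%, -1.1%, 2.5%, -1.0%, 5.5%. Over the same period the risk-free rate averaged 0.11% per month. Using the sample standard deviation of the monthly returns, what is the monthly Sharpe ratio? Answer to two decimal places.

0.61

r̄ = (0.7 + 3.9 − 1.1 + 2.5 − 1 + 5.5) / 6 = 10.50 / 6 = 1.7500%
Sample std dev = √[36.0350 / 5] = 2.6846%
Sharpe = (r̄ − rf) / σ = (1.7500 − 0.11) / 2.6846 = 1.6400 / 2.6846 = 0.6109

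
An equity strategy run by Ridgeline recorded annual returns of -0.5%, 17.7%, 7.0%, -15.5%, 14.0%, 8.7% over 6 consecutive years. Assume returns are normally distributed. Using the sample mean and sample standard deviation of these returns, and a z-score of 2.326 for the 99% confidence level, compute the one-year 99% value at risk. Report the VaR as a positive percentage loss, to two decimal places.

r̄ = (-0.5 + 17.7 + 7 − 15.5 + 14 + 8.7) / 6 = 5.2333%
Sample std dev = √[710.1533 / 5] = 11.9177%
VaR = −(r̄ − z·σ) = −(5.2333 − 2.326 × 11.9177) = −(-22.4873) = 22.4873%

22.49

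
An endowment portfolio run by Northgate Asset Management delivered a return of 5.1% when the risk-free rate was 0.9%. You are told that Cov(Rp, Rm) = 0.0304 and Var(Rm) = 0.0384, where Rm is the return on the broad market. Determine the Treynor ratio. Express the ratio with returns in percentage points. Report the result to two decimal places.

5.31

β = Cov / Var = 0.0304 / 0.0384 = 0.7917
Treynor = (Rp − Rf) / β = (5.1% − 0.9%) / 0.7917 = 4.20 / 0.7917 = 5.3050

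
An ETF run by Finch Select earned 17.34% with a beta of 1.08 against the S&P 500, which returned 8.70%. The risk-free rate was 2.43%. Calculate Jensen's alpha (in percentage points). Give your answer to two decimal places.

8.14

CAPM expected return = Rf + β(Rm − Rf) = 2.43% + 1.08 × (8.70% − 2.43%) = 2.43 + 1.08 × 6.27 = 9.2016%
Jensen's α = Rp − E[R] = 17.34% − 9.2016% = 8.1384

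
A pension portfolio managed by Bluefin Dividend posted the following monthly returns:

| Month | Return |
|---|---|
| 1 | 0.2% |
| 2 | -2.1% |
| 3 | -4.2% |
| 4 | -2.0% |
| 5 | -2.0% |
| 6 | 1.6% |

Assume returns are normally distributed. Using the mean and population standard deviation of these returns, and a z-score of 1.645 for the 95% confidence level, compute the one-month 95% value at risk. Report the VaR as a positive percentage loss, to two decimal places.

r̄ = (0.2 − 2.1 − 4.2 − 2 − 2 + 1.6) / 6 = -8.50 / 6 = -1.4167%
Population std dev = √[20.6083 / 6] = 1.8533%
VaR = −(r̄ − z·σ) = −(-1.4167 − 1.645 × 1.8533) = −(-4.4654) = 4.4654%

4.47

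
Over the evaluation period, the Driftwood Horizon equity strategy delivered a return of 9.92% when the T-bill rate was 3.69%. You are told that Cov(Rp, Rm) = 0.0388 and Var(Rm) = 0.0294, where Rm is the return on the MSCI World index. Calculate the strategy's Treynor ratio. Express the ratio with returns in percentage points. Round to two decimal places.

β = Cov / Var = 0.0388 / 0.0294 = 1.3197
Treynor = (Rp − Rf) / β = (9.92% − 3.69%) / 1.3197 = 6.23 / 1.3197 = 4.7208

4.72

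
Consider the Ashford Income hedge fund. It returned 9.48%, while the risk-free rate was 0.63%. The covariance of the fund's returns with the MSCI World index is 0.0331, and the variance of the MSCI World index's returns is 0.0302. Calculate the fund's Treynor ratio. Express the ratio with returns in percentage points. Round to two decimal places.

8.07

β = Cov / Var = 0.0331 / 0.0302 = 1.0960
Treynor = (Rp − Rf) / β = (9.48% − 0.63%) / 1.0960 = 8.85 / 1.0960 = 8.0748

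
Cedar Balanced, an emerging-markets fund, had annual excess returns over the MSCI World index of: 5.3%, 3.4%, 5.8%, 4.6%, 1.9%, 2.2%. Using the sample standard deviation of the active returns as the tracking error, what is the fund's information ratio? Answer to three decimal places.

2.380

r̄ = (5.3 + 3.4 + 5.8 + 4.6 + 1.9 + 2.2) / 6 = 3.8667%
Sample std dev = √[13.1933 / 5] = 1.6244%
IR = r̄ / tracking error = 3.8667 / 1.6244 = 2.3804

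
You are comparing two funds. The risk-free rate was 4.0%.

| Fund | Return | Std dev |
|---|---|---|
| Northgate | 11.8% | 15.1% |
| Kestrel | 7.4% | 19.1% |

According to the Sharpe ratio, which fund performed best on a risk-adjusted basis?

Northgate: Sharpe ratio = (11.8% − 4.0%) / 15.1% = 0.517
Kestrel: Sharpe ratio = (7.4% − 4.0%) / 19.1% = 0.178
Highest: Northgate (0.517).

Northgate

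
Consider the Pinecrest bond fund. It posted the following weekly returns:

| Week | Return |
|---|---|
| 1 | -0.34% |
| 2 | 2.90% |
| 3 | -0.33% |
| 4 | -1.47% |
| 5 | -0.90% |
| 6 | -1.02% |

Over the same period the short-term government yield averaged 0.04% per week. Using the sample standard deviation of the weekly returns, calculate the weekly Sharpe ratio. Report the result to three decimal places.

r̄ = (-0.34 + 2.9 − 0.33 − 1.47 − 0.9 − 1.02) / 6 = -1.160 / 6 = -0.1933%
Σ(r − r̄)² = (-0.34 − (-0.1933))² + (2.9 − (-0.1933))² + (-0.33 − (-0.1933))² + … = 12.4215
sample σ = √(12.4215 / 5) = √2.4843 = 1.5762%
Sharpe = (r̄ − rf) / σ = (-0.1933 − 0.04) / 1.5762 = -0.2333 / 1.5762 = -0.1480

-0.148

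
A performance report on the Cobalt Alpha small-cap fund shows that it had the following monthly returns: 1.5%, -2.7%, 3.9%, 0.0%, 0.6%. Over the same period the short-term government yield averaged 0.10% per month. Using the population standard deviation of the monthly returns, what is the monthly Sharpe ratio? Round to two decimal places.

0.26

μ = (1.5 − 2.7 + 3.9 + 0 + 0.6) / 5 = 0.6600%
Population std dev = √[22.9320 / 5] = 2.1416%
Sharpe = (μ − rf) / σ = (0.6600 − 0.1) / 2.1416 = 0.5600 / 2.1416 = 0.2615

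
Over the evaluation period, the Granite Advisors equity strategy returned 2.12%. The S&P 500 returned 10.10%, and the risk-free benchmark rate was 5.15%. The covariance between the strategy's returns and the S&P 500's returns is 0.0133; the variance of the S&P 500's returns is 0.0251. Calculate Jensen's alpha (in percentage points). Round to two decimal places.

β = Cov / Var = 0.0133 / 0.0251 = 0.5299
E[R] = Rf + β(Rm − Rf) = 5.15% + 0.5299 × (10.10% − 5.15%) = 7.7730%
α = Rp − E[R] = 2.12% − 7.7730% = -5.6530

-5.65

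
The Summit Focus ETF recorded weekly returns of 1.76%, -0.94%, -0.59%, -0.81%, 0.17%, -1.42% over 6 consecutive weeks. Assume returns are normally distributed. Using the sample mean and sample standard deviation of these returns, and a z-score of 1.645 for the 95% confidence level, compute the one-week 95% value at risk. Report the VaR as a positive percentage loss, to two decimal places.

r̄ = (1.76 − 0.94 − 0.59 − 0.81 + 0.17 − 1.42) / 6 = -0.3050%
Σ(r − r̄)² = (1.76 − (-0.3050))² + (-0.94 − (-0.3050))² + (-0.59 − (-0.3050))² + … = 6.4726
sample σ = √(6.4726 / 5) = √1.2945 = 1.1378%
VaR = −(r̄ − z·σ) = −(-0.3050 − 1.645 × 1.1378) = −(-2.1767) = 2.1767%

2.18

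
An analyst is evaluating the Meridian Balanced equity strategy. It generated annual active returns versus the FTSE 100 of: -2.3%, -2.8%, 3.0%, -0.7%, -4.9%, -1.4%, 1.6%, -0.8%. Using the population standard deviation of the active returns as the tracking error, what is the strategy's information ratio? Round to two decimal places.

Mean return μ = -8.30 / 8 = -1.0375%
Σ(r − μ)² = (-2.3 − (-1.0375))² + (-2.8 − (-1.0375))² + … = 43.1788
population σ = √(43.1788 / 8) = √5.3974 = 2.3232%
IR = μ / tracking error = -1.0375 / 2.3232 = -0.4466

-0.45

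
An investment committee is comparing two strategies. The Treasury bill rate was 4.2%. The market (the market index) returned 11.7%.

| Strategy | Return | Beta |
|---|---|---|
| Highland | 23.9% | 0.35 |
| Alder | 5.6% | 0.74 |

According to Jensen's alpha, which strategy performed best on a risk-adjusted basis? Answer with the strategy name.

Highland

Highland: α = 23.9% − [4.2% + 0.35 × (11.7% − 4.2%)] = 17.075
Alder: α = 5.6% − [4.2% + 0.74 × (11.7% − 4.2%)] = -4.150
Highest: Highland (17.075).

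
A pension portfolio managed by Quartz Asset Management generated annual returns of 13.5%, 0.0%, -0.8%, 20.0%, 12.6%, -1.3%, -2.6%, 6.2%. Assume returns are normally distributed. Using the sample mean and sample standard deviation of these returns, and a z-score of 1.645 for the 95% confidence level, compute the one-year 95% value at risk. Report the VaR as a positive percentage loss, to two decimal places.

r̄ = (13.5 + 0 − 0.8 + 20 + 12.6 − 1.3 − 2.6 + 6.2) / 8 = 47.60 / 8 = 5.9500%
Σ(r − r̄)² = (13.5 − 5.9500)² + (0 − 5.9500)² + (-0.8 − 5.9500)² + … = 505.3200
σ = √[505.3200 / 7] = 8.4964%
VaR = −(r̄ − z·σ) = −(5.9500 − 1.645 × 8.4964) = −(-8.0266) = 8.0266%

8.03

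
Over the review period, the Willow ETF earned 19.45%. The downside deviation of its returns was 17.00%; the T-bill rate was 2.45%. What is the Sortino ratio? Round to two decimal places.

1.00

Sortino = (Rp − Rf) / σd = (19.45% − 2.45%) / 17.00% = 17.00% / 17.00% = 1.0000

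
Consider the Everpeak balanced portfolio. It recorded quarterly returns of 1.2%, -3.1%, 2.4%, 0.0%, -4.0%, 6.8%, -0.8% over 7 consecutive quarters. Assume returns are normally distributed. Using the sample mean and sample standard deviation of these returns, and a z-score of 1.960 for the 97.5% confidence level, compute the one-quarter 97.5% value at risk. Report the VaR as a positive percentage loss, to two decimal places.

μ = (1.2 − 3.1 + 2.4 + 0 − 4 + 6.8 − 0.8) / 7 = 0.3571%
Σ(r − μ)² = 78.7971; sample σ = √(78.7971/6) = 3.6239%
VaR = −(μ − z·σ) = −(0.3571 − 1.960 × 3.6239) = −(-6.7457) = 6.7457%

6.75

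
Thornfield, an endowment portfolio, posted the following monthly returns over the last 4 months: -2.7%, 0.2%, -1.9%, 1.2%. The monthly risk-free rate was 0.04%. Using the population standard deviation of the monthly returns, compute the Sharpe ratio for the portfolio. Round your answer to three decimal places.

-0.536

μ = (-2.7 + 0.2 − 1.9 + 1.2) / 4 = -0.8000%
Population std dev = √[9.8200 / 4] = 1.5668%
Sharpe = (μ − rf) / σ = (-0.8000 − 0.04) / 1.5668 = -0.8400 / 1.5668 = -0.5361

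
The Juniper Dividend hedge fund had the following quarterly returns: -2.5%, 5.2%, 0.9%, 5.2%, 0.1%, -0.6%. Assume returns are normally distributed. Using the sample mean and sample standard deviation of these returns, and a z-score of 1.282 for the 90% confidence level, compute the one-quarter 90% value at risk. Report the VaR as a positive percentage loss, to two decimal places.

Mean return μ = 8.30 / 6 = 1.3833%
Sample std dev = √[50.0283 / 5] = 3.1632%
VaR = −(μ − z·σ) = −(1.3833 − 1.282 × 3.1632) = −(-2.6719) = 2.6719%

2.67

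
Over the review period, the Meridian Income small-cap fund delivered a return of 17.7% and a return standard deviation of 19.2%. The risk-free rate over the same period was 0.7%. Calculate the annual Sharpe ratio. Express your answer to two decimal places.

0.89

Sharpe = (Rp − Rf) / σp = (17.7% − 0.7%) / 19.2% = 17.00% / 19.2% = 0.8854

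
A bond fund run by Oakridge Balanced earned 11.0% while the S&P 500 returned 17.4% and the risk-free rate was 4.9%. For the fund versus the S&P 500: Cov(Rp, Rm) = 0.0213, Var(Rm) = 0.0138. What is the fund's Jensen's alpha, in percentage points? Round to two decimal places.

β = Cov / Var = 0.0213 / 0.0138 = 1.5435
E[R] = Rf + β(Rm − Rf) = 4.9% + 1.5435 × (17.4% − 4.9%) = 24.1938%
α = Rp − E[R] = 11.0% − 24.1938% = -13.1938

-13.19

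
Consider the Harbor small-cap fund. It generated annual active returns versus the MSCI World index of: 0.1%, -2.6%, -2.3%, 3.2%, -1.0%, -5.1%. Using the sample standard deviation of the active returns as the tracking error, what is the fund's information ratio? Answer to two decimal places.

-0.46

r̄ = (0.1 − 2.6 − 2.3 + 3.2 − 1 − 5.1) / 6 = -7.70 / 6 = -1.2833%
Σ(r − r̄)² = (0.1 − (-1.2833))² + (-2.6 − (-1.2833))² + (-2.3 − (-1.2833))² + … = 39.4283
σ = √[39.4283 / 5] = 2.8081%
IR = r̄ / tracking error = -1.2833 / 2.8081 = -0.4570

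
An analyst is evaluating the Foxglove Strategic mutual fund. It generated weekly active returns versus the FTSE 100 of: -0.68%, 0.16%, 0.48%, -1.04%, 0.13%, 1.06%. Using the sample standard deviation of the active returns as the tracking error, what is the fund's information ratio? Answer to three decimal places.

μ = (-0.68 + 0.16 + 0.48 − 1.04 + 0.13 + 1.06) / 6 = 0.0183%
Sample std dev = √[2.9385 / 5] = 0.7666%
IR = μ / tracking error = 0.0183 / 0.7666 = 0.0239

0.024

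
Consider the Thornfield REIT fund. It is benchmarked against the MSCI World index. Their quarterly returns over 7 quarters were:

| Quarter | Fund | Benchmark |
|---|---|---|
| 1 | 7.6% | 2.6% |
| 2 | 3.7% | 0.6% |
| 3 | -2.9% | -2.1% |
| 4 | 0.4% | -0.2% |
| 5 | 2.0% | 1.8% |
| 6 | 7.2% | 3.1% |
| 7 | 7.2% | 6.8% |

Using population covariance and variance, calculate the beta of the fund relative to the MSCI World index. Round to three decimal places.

r̄p = 3.6000%,  r̄m = 1.8000%
Cov = Σ(rp − r̄p)(rm − r̄m) / 7 = 8.2157
Var(rm) = Σ(rm − r̄m)² / 7 = 6.8543
β = Cov / Var = 8.2157 / 6.8543 = 1.1986

1.199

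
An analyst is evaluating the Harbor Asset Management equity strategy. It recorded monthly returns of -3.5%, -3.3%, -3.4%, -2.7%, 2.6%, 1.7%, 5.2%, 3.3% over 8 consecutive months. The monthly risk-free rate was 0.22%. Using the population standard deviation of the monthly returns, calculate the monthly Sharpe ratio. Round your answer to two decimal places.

μ = (-3.5 − 3.3 − 3.4 − 2.7 + 2.6 + 1.7 + 5.2 + 3.3) / 8 = -0.10 / 8 = -0.0125%
Σ(r − μ)² = (-3.5 − (-0.0125))² + (-3.3 − (-0.0125))² + (-3.4 − (-0.0125))² + … = 89.5688
population σ = √(89.5688 / 8) = √11.1961 = 3.3461%
Sharpe = (μ − rf) / σ = (-0.0125 − 0.22) / 3.3461 = -0.2325 / 3.3461 = -0.0695

-0.07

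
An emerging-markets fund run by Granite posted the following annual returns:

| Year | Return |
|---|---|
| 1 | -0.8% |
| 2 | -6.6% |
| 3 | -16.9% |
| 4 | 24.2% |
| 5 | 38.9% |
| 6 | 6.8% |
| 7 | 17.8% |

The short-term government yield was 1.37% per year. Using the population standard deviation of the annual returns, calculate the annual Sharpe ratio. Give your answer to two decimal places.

Mean return r̄ = 63.40 / 7 = 9.0571%
Population σ = √[Σ(r − r̄)² / 7] = √[2217.5171 / 7] = √316.7882 = 17.7985%
Sharpe = (r̄ − rf) / σ = (9.0571 − 1.37) / 17.7985 = 7.6871 / 17.7985 = 0.4319

0.43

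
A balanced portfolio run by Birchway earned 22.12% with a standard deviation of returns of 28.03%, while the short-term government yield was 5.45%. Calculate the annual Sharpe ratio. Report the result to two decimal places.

0.59

Sharpe = (Rp − Rf) / σp = (22.12% − 5.45%) / 28.03% = 16.67% / 28.03% = 0.5947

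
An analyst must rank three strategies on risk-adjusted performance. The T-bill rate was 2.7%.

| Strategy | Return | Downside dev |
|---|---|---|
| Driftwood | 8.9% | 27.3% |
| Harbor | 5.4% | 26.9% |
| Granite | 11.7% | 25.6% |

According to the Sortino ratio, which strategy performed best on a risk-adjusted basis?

Granite

Driftwood: Sortino ratio = (8.9% − 2.7%) / 27.3% = 0.227
Harbor: Sortino ratio = (5.4% − 2.7%) / 26.9% = 0.100
Granite: Sortino ratio = (11.7% − 2.7%) / 25.6% = 0.352
Highest: Granite (0.352).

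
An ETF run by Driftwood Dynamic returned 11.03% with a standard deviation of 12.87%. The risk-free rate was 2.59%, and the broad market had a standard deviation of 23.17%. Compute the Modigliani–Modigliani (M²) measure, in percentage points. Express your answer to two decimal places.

17.78

Sharpe = (Rp − Rf) / σp = (11.03% − 2.59%) / 12.87% = 0.6558
M² = Rf + Sharpe × σm = 2.59% + 0.6558 × 23.17% = 17.7849%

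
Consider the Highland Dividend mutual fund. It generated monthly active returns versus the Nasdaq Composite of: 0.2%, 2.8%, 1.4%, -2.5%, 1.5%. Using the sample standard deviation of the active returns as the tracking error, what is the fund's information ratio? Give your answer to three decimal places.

r̄ = (0.2 + 2.8 + 1.4 − 2.5 + 1.5) / 5 = 0.6800%
Σ(r − r̄)² = 16.0280; sample σ = √(16.0280/4) = 2.0017%
IR = r̄ / tracking error = 0.6800 / 2.0017 = 0.3397

0.340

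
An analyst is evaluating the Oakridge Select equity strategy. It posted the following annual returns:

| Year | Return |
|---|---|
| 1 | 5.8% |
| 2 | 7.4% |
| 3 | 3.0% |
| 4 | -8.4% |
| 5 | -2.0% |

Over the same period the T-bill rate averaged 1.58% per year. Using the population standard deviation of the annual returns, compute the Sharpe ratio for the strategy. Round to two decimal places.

Mean return μ = 5.80 / 5 = 1.1600%
Σ(r − μ)² = (5.8 − 1.1600)² + (7.4 − 1.1600)² + … = 165.2320
population σ = √(165.2320 / 5) = √33.0464 = 5.7486%
Sharpe = (μ − rf) / σ = (1.1600 − 1.58) / 5.7486 = -0.4200 / 5.7486 = -0.0731

-0.07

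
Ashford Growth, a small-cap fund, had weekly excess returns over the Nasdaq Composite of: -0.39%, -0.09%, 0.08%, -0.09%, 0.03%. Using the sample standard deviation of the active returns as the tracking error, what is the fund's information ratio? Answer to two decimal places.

μ = (-0.39 − 0.09 + 0.08 − 0.09 + 0.03) / 5 = -0.460 / 5 = -0.0920%
Sample std dev = √[0.1333 / 4] = 0.1826%
IR = μ / tracking error = -0.0920 / 0.1826 = -0.5038

-0.50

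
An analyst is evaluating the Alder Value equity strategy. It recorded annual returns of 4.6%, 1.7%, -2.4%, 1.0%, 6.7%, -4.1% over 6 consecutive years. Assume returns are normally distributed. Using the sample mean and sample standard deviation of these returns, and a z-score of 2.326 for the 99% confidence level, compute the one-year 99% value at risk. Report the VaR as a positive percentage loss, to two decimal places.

r̄ = (4.6 + 1.7 − 2.4 + 1 + 6.7 − 4.1) / 6 = 7.50 / 6 = 1.2500%
Σ(r − r̄)² = 83.1350; sample σ = √(83.1350/5) = 4.0776%
VaR = −(r̄ − z·σ) = −(1.2500 − 2.326 × 4.0776) = −(-8.2345) = 8.2345%

8.23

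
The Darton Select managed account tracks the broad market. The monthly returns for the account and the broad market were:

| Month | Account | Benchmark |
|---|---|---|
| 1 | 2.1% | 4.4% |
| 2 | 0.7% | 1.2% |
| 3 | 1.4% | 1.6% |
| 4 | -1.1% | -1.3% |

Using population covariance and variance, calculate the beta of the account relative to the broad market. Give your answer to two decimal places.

r̄p = 0.7750%,  r̄m = 1.4750%
Cov = Σ(rp − r̄p)(rm − r̄m) / 4 = 2.2944
Var(rm) = Σ(rm − r̄m)² / 4 = 4.0869
β = Cov / Var = 2.2944 / 4.0869 = 0.5614

0.56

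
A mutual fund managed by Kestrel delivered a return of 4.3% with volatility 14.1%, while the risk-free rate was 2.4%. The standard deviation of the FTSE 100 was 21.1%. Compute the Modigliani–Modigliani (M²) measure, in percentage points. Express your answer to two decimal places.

Sharpe = (Rp − Rf) / σp = (4.3% − 2.4%) / 14.1% = 0.1348
M² = Rf + Sharpe × σm = 2.4% + 0.1348 × 21.1% = 5.2443%

5.24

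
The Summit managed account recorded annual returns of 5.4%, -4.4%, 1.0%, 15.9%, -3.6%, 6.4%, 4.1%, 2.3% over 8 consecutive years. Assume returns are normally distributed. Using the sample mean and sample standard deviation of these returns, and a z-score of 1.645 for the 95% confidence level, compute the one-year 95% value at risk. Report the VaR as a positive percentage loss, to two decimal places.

7.14

r̄ = (5.4 − 4.4 + 1 + 15.9 − 3.6 + 6.4 + 4.1 + 2.3) / 8 = 27.10 / 8 = 3.3875%
Sample std dev = √[286.5488 / 7] = 6.3981%
VaR = −(r̄ − z·σ) = −(3.3875 − 1.645 × 6.3981) = −(-7.1374) = 7.1374%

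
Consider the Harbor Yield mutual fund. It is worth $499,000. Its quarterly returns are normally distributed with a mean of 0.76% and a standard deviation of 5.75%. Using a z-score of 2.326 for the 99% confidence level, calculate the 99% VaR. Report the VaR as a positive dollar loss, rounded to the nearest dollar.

$62,946

Return at the 99% tail: μ − z·σ = 0.76% − 2.326 × 5.75% = 0.76 − 13.3745 = -12.6145%
VaR = −(-12.6145%) × $499,000 = 12.6145% × $499,000 = $62,946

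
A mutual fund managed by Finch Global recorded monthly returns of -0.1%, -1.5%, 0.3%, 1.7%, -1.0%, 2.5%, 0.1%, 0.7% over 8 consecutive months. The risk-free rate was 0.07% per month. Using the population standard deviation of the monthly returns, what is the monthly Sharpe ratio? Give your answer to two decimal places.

r̄ = (-0.1 − 1.5 + 0.3 + 1.7 − 1 + 2.5 + 0.1 + 0.7) / 8 = 0.3375%
Population std dev = √[12.0788 / 8] = 1.2288%
Sharpe = (r̄ − rf) / σ = (0.3375 − 0.07) / 1.2288 = 0.2675 / 1.2288 = 0.2177

0.22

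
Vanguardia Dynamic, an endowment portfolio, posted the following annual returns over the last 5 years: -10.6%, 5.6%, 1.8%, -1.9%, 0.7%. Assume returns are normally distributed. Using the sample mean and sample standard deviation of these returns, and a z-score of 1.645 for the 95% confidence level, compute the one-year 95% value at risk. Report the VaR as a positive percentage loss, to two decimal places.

10.86

Mean return r̄ = -4.40 / 5 = -0.8800%
Σ(r − r̄)² = (-10.6 − (-0.8800))² + (5.6 − (-0.8800))² + (1.8 − (-0.8800))² + … = 147.1880
σ = √[147.1880 / 4] = 6.0661%
VaR = −(r̄ − z·σ) = −(-0.8800 − 1.645 × 6.0661) = −(-10.8587) = 10.8587%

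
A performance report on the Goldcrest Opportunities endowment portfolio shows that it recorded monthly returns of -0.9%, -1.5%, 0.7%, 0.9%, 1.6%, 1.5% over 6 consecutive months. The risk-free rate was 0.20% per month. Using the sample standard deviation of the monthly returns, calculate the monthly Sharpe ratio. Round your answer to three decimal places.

0.142

Mean return r̄ = 2.30 / 6 = 0.3833%
Σ(r − r̄)² = 8.2883; sample σ = √(8.2883/5) = 1.2875%
Sharpe = (r̄ − rf) / σ = (0.3833 − 0.2) / 1.2875 = 0.1833 / 1.2875 = 0.1424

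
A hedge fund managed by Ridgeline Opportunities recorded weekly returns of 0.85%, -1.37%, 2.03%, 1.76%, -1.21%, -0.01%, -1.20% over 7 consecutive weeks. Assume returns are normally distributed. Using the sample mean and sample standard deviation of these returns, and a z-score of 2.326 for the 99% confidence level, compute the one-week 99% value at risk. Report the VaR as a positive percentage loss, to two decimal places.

3.25

r̄ = (0.85 − 1.37 + 2.03 + 1.76 − 1.21 − 0.01 − 1.2) / 7 = 0.1214%
Sample σ = √[Σ(r − r̄)² / 6] = √[12.6189 / 6] = √2.1032 = 1.4502%
VaR = −(r̄ − z·σ) = −(0.1214 − 2.326 × 1.4502) = −(-3.2518) = 3.2518%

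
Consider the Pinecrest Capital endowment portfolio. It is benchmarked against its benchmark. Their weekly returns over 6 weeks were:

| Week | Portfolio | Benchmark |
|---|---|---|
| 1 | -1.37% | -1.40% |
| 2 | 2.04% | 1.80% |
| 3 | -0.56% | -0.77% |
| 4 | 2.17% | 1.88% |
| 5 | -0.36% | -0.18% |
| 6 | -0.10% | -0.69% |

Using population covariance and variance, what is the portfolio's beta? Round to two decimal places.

r̄p = 0.3033%,  r̄m = 0.1067%
Cov = Σ(rp − r̄p)(rm − r̄m) / 6 = 1.6734
Var(rm) = Σ(rm − r̄m)² / 6 = 1.6279
β = Cov / Var = 1.6734 / 1.6279 = 1.0280

1.03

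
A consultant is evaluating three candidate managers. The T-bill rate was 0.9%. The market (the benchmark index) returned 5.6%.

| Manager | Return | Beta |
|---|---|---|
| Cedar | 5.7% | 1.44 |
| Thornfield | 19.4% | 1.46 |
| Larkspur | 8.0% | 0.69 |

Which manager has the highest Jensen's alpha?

Cedar: α = 5.7% − [0.9% + 1.44 × (5.6% − 0.9%)] = -1.968
Thornfield: α = 19.4% − [0.9% + 1.46 × (5.6% − 0.9%)] = 11.638
Larkspur: α = 8.0% − [0.9% + 0.69 × (5.6% − 0.9%)] = 3.857
Highest: Thornfield (11.638).

Thornfield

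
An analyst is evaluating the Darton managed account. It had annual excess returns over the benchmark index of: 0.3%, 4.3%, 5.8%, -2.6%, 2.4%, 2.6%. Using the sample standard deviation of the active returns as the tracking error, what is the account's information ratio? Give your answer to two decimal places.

0.72

r̄ = (0.3 + 4.3 + 5.8 − 2.6 + 2.4 + 2.6) / 6 = 2.1333%
Sample std dev = √[44.1933 / 5] = 2.9730%
IR = r̄ / tracking error = 2.1333 / 2.9730 = 0.7176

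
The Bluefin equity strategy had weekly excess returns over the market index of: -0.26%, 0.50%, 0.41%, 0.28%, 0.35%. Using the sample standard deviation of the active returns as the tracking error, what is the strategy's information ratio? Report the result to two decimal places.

Mean return μ = 1.280 / 5 = 0.2560%
Sample std dev = √[0.3589 / 4] = 0.2995%
IR = μ / tracking error = 0.2560 / 0.2995 = 0.8548

0.85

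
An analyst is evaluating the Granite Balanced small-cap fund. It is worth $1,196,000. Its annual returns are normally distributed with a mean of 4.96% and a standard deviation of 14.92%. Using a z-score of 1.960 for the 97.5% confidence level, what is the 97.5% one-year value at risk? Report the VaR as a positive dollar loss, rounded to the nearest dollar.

Return at the 97.5% tail: μ − z·σ = 4.96% − 1.960 × 14.92% = 4.96 − 29.2432 = -24.2832%
VaR = −(-24.2832%) × $1,196,000 = 24.2832% × $1,196,000 = $290,427

$290,427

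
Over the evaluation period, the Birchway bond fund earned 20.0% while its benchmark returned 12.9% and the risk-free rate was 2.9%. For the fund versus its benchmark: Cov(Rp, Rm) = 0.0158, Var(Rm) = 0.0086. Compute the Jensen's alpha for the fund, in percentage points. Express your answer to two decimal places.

β = Cov / Var = 0.0158 / 0.0086 = 1.8372
E[R] = Rf + β(Rm − Rf) = 2.9% + 1.8372 × (12.9% − 2.9%) = 21.2720%
α = Rp − E[R] = 20.0% − 21.2720% = -1.2720

-1.27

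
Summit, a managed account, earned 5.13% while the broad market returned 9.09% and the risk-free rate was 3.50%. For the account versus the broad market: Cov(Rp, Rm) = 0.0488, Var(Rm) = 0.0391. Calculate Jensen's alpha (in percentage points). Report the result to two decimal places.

-5.35

β = Cov / Var = 0.0488 / 0.0391 = 1.2481
E[R] = Rf + β(Rm − Rf) = 3.50% + 1.2481 × (9.09% − 3.50%) = 10.4769%
α = Rp − E[R] = 5.13% − 10.4769% = -5.3469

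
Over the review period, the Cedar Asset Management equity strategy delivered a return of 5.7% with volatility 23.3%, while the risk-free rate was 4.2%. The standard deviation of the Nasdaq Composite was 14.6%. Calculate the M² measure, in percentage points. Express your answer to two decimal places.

Sharpe = (Rp − Rf) / σp = (5.7% − 4.2%) / 23.3% = 0.0644
M² = Rf + Sharpe × σm = 4.2% + 0.0644 × 14.6% = 5.1402%

5.14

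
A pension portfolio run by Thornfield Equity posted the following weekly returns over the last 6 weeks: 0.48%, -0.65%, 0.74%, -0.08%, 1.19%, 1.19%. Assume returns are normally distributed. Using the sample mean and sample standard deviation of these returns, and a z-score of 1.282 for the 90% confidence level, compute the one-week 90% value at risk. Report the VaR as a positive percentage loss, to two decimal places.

μ = (0.48 − 0.65 + 0.74 − 0.08 + 1.19 + 1.19) / 6 = 0.4783%
Σ(r − μ)² = (0.48 − 0.4783)² + (-0.65 − 0.4783)² + … = 2.6663
sample σ = √(2.6663 / 5) = √0.5333 = 0.7303%
VaR = −(μ − z·σ) = −(0.4783 − 1.282 × 0.7303) = −(-0.4579) = 0.4579%

0.46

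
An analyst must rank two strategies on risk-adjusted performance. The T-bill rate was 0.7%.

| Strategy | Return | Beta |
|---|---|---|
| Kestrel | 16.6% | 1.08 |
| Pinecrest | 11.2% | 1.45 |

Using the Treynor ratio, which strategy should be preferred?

Kestrel: Treynor = (16.6% − 0.7%) / 1.08 = 14.722
Pinecrest: Treynor = (11.2% − 0.7%) / 1.45 = 7.241
Highest: Kestrel (14.722).

Kestrel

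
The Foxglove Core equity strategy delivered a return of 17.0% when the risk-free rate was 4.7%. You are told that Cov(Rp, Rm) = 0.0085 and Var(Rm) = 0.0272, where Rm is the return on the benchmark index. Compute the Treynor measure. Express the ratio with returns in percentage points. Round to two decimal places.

β = Cov / Var = 0.0085 / 0.0272 = 0.3125
Treynor = (Rp − Rf) / β = (17.0% − 4.7%) / 0.3125 = 12.30 / 0.3125 = 39.3600

39.36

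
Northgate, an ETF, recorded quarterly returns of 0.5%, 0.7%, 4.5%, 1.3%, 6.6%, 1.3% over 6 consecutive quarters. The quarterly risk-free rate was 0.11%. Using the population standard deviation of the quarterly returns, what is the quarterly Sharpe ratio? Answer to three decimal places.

1.045

Mean return r̄ = 14.90 / 6 = 2.4833%
Σ(r − r̄)² = (0.5 − 2.4833)² + (0.7 − 2.4833)² + (4.5 − 2.4833)² + … = 30.9283
population σ = √(30.9283 / 6) = √5.1547 = 2.2704%
Sharpe = (r̄ − rf) / σ = (2.4833 − 0.11) / 2.2704 = 2.3733 / 2.2704 = 1.0453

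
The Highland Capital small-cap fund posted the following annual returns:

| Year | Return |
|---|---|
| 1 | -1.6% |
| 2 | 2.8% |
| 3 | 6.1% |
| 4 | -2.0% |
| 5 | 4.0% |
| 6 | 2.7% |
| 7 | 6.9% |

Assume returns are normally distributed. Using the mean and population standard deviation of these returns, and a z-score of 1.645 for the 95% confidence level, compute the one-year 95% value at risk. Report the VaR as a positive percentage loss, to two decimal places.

2.56

Mean return r̄ = 18.90 / 7 = 2.7000%
Population σ = √[Σ(r − r̄)² / 7] = √[71.4800 / 7] = √10.2114 = 3.1955%
VaR = −(r̄ − z·σ) = −(2.7000 − 1.645 × 3.1955) = −(-2.5566) = 2.5566%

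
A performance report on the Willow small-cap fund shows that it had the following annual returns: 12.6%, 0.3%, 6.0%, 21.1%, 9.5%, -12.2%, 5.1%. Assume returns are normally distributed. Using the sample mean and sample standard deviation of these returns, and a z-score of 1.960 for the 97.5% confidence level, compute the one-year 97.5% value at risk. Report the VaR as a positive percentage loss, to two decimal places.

Mean return μ = 42.40 / 7 = 6.0571%
Σ(r − μ)² = 648.3371; sample σ = √(648.3371/6) = 10.3950%
VaR = −(μ − z·σ) = −(6.0571 − 1.960 × 10.3950) = −(-14.3171) = 14.3171%

14.32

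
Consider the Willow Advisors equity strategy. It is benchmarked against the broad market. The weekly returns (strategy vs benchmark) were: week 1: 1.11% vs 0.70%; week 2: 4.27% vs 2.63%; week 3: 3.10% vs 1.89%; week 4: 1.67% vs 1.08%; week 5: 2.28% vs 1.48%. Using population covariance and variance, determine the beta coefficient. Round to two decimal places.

r̄p = 2.4860%,  r̄m = 1.5560%
Cov = Σ(rp − r̄p)(rm − r̄m) / 5 = 0.7406
Var(rm) = Σ(rm − r̄m)² / 5 = 0.4460
β = Cov / Var = 0.7406 / 0.4460 = 1.6605

1.66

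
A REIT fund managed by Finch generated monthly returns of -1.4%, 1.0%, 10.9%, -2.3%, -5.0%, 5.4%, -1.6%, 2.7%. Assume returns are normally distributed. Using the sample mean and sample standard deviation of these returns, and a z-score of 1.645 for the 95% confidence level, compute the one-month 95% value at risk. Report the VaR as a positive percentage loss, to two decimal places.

7.11

Mean return r̄ = 9.70 / 8 = 1.2125%
Σ(r − r̄)² = 179.3088; sample σ = √(179.3088/7) = 5.0612%
VaR = −(r̄ − z·σ) = −(1.2125 − 1.645 × 5.0612) = −(-7.1132) = 7.1132%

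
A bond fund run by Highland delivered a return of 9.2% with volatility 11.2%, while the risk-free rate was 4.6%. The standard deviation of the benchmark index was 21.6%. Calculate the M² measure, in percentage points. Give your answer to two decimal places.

13.47

Sharpe = (Rp − Rf) / σp = (9.2% − 4.6%) / 11.2% = 0.4107
M² = Rf + Sharpe × σm = 4.6% + 0.4107 × 21.6% = 13.4711%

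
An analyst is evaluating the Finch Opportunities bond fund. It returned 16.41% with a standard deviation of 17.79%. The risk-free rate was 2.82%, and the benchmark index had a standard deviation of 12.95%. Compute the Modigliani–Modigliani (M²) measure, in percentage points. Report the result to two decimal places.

12.71

Sharpe = (Rp − Rf) / σp = (16.41% − 2.82%) / 17.79% = 0.7639
M² = Rf + Sharpe × σm = 2.82% + 0.7639 × 12.95% = 12.7125%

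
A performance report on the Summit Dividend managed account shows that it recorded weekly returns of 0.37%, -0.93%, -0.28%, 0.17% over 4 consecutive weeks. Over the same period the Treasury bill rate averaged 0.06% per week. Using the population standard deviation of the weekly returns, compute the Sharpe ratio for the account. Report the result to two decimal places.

-0.46

Mean return r̄ = -0.670 / 4 = -0.1675%
Population σ = √[Σ(r − r̄)² / 4] = √[0.9969 / 4] = √0.2492 = 0.4992%
Sharpe = (r̄ − rf) / σ = (-0.1675 − 0.06) / 0.4992 = -0.2275 / 0.4992 = -0.4557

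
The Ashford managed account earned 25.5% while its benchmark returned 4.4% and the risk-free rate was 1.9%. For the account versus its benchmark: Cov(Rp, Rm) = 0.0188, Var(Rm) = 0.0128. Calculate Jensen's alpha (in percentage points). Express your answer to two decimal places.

β = Cov / Var = 0.0188 / 0.0128 = 1.4688
E[R] = Rf + β(Rm − Rf) = 1.9% + 1.4688 × (4.4% − 1.9%) = 5.5720%
α = Rp − E[R] = 25.5% − 5.5720% = 19.9280

19.93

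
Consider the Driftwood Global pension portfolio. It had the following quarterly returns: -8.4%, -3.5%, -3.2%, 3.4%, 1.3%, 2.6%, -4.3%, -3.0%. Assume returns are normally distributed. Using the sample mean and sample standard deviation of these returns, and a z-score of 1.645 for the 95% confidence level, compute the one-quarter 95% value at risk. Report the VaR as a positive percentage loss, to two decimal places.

μ = (-8.4 − 3.5 − 3.2 + 3.4 + 1.3 + 2.6 − 4.3 − 3) / 8 = -1.8875%
Σ(r − μ)² = (-8.4 − (-1.8875))² + (-3.5 − (-1.8875))² + … = 112.0488
sample σ = √(112.0488 / 7) = √16.0070 = 4.0009%
VaR = −(μ − z·σ) = −(-1.8875 − 1.645 × 4.0009) = −(-8.4690) = 8.4690%

8.47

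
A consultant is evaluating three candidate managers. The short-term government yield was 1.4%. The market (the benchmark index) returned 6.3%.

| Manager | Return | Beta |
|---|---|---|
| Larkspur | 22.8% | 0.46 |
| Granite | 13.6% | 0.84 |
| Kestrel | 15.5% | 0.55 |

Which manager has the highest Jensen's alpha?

Larkspur

Larkspur: α = 22.8% − [1.4% + 0.46 × (6.3% − 1.4%)] = 19.146
Granite: α = 13.6% − [1.4% + 0.84 × (6.3% − 1.4%)] = 8.084
Kestrel: α = 15.5% − [1.4% + 0.55 × (6.3% − 1.4%)] = 11.405
Highest: Larkspur (19.146).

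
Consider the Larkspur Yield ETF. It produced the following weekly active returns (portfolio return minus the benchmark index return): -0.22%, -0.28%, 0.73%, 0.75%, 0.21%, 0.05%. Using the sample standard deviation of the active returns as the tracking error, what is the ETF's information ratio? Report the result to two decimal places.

r̄ = (-0.22 − 0.28 + 0.73 + 0.75 + 0.21 + 0.05) / 6 = 1.240 / 6 = 0.2067%
Sample std dev = √[1.0125 / 5] = 0.4500%
IR = r̄ / tracking error = 0.2067 / 0.4500 = 0.4593

0.46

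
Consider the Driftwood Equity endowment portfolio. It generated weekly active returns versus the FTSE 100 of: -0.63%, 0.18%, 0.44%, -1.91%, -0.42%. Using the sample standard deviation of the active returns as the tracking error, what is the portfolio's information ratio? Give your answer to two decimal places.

-0.51

Mean return r̄ = -2.340 / 5 = -0.4680%
Sample σ = √[Σ(r − r̄)² / 4] = √[3.3523 / 4] = √0.8381 = 0.9155%
IR = r̄ / tracking error = -0.4680 / 0.9155 = -0.5112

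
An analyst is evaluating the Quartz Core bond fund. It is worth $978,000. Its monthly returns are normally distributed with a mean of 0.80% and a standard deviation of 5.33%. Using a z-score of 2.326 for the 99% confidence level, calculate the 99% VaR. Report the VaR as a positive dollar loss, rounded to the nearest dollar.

$113,424

Return at the 99% tail: μ − z·σ = 0.80% − 2.326 × 5.33% = 0.8 − 12.39758 = -11.59758%
VaR = −(-11.59758%) × $978,000 = 11.59758% × $978,000 = $113,424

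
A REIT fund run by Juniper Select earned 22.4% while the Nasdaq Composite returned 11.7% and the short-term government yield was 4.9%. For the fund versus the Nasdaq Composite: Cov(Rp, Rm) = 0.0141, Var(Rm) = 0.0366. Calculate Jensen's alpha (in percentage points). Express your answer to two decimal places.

14.88

β = Cov / Var = 0.0141 / 0.0366 = 0.3852
E[R] = Rf + β(Rm − Rf) = 4.9% + 0.3852 × (11.7% − 4.9%) = 7.5194%
α = Rp − E[R] = 22.4% − 7.5194% = 14.8806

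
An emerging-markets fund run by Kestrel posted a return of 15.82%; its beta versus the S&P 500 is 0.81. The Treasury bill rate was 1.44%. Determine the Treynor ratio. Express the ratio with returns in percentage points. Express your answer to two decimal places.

Treynor = (Rp − Rf) / β = (15.82% − 1.44%) / 0.81 = 14.38 / 0.81 = 17.7531

17.75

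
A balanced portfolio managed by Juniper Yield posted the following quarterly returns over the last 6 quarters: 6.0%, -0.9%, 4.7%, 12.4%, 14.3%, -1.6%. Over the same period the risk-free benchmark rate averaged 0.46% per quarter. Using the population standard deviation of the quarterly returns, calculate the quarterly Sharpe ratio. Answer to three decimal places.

Mean return r̄ = 34.90 / 6 = 5.8167%
Σ(r − r̄)² = (6 − 5.8167)² + (-0.9 − 5.8167)² + … = 216.7083
population σ = √(216.7083 / 6) = √36.1181 = 6.0098%
Sharpe = (r̄ − rf) / σ = (5.8167 − 0.46) / 6.0098 = 5.3567 / 6.0098 = 0.8913

0.891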